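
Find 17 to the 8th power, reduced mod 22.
15

Repeated squaring. Binary of 8 = 1000.
17^1 ≡ 17 (mod 22); 17^2 ≡ 3 (mod 22); 17^4 ≡ 9 (mod 22); 17^8 ≡ 15 (mod 22)
17^8 = 17^8 ≡ 15 (mod 22)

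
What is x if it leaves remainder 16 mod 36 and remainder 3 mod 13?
16

Using Chinese Remainder Theorem:
M = 36 × 13 = 468
M1 = 13, M2 = 36
y1 = 13^(-1) mod 36 = 25
y2 = 36^(-1) mod 13 = 4
x = (16×13×25 + 3×36×4) mod 468 = 16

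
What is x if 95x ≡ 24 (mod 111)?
x ≡ 54 (mod 111)

gcd(95, 111) = 1, which divides 24, so solutions exist.
Find 95^(-1) mod 111 by the extended Euclidean algorithm:
111 = 1 × 95 + 16  ⟹  16 = (1)·111 + (-1)·95
95 = 5 × 16 + 15  ⟹  15 = (-5)·111 + (6)·95
16 = 1 × 15 + 1  ⟹  1 = (6)·111 + (-7)·95
So (-7)·95 ≡ 1 (mod 111), i.e. 95^(-1) ≡ -7 ≡ 104 (mod 111).
x ≡ 104 × 24 = 2496 ≡ 54 (mod 111).
Check: 95 × 54 = 5130 ≡ 24 (mod 111).
Unique solution: x ≡ 54 (mod 111)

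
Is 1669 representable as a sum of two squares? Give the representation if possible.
15² + 38² (a=15, b=38)

Factorization: 1669 = 1669
By Fermat: n is sum of two squares iff every prime p ≡ 3 (mod 4) appears to even power.
All primes ≡ 3 (mod 4) appear to even power.
Search a = 0, 1, 2, … for 1669 - a² a perfect square: first hit at a = 15: 1669 - 225 = 1444 = 38².
1669 = 15² + 38² = 225 + 1444 ✓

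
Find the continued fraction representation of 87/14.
[6; 4, 1, 2]

Euclidean algorithm steps:
87 = 6 × 14 + 3
14 = 4 × 3 + 2
3 = 1 × 2 + 1
2 = 2 × 1 + 0
Continued fraction: [6; 4, 1, 2]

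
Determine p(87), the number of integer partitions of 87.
38887673

p(n) counts ways to write n as a sum of positive integers (order ignored).
Euler's pentagonal recurrence: p(k) = p(k-1) + p(k-2) - p(k-5) - p(k-7) + p(k-12) + p(k-15) - ... (offsets j(3j∓1)/2, signs ++--, p(0)=1, p(<0)=0).
DP table for k = 0..86: p(0)=1, p(1)=1, p(2)=2, p(3)=3, p(4)=5, p(5)=7, p(6)=11, p(7)=15, p(8)=22, p(9)=30, p(10)=42, p(11)=56, p(12)=77, p(13)=101, p(14)=135, p(15)=176, p(16)=231, p(17)=297, p(18)=385, p(19)=490, p(20)=627, p(21)=792, p(22)=1002, p(23)=1255, p(24)=1575, p(25)=1958, p(26)=2436, p(27)=3010, p(28)=3718, p(29)=4565, p(30)=5604, p(31)=6842, p(32)=8349, p(33)=10143, p(34)=12310, p(35)=14883, p(36)=17977, p(37)=21637, p(38)=26015, p(39)=31185, p(40)=37338, p(41)=44583, p(42)=53174, p(43)=63261, p(44)=75175, p(45)=89134, p(46)=105558, p(47)=124754, p(48)=147273, p(49)=173525, p(50)=204226, p(51)=239943, p(52)=281589, p(53)=329931, p(54)=386155, p(55)=451276, p(56)=526823, p(57)=614154, p(58)=715220, p(59)=831820, p(60)=966467, p(61)=1121505, p(62)=1300156, p(63)=1505499, p(64)=1741630, p(65)=2012558, p(66)=2323520, p(67)=2679689, p(68)=3087735, p(69)=3554345, p(70)=4087968, p(71)=4697205, p(72)=5392783, p(73)=6185689, p(74)=7089500, p(75)=8118264, p(76)=9289091, p(77)=10619863, p(78)=12132164, p(79)=13848650, p(80)=15796476, p(81)=18004327, p(82)=20506255, p(83)=23338469, p(84)=26543660, p(85)=30167357, p(86)=34262962.
Final step: p(87) = p(86) + p(85) - p(82) - p(80) + p(75) + p(72) - p(65) - p(61) + p(52) + p(47) - p(36) - p(30) + p(17) + p(10)
= 34262962 + 30167357 - 20506255 - 15796476 + 8118264 + 5392783 - 2012558 - 1121505 + 281589 + 124754 - 17977 - 5604 + 297 + 42
= 38887673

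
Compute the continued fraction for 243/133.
[1; 1, 4, 1, 3, 1, 1, 2]

Euclidean algorithm steps:
243 = 1 × 133 + 110
133 = 1 × 110 + 23
110 = 4 × 23 + 18
23 = 1 × 18 + 5
18 = 3 × 5 + 3
5 = 1 × 3 + 2
3 = 1 × 2 + 1
2 = 2 × 1 + 0
Continued fraction: [1; 1, 4, 1, 3, 1, 1, 2]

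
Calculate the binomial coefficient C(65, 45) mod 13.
0

Using Lucas' theorem:
Write n=65 and k=45 in base 13:
n in base 13: [5, 0]
k in base 13: [3, 6]
C(65,45) mod 13 = ∏ C(n_i, k_i) mod 13
Digit binomials (mod 13): C(5,3) = 10; C(0,6) = 0 (k_i > n_i)
Product: 10 × 0 = 0 ≡ 0 (mod 13)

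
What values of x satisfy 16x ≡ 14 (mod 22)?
x ≡ 5 (mod 11)

gcd(16, 22) = 2, which divides 14, so solutions exist.
Divide through by 2: 8x ≡ 7 (mod 11).
Find 8^(-1) mod 11 by the extended Euclidean algorithm:
11 = 1 × 8 + 3  ⟹  3 = (1)·11 + (-1)·8
8 = 2 × 3 + 2  ⟹  2 = (-2)·11 + (3)·8
3 = 1 × 2 + 1  ⟹  1 = (3)·11 + (-4)·8
So (-4)·8 ≡ 1 (mod 11), i.e. 8^(-1) ≡ -4 ≡ 7 (mod 11).
x ≡ 7 × 7 = 49 ≡ 5 (mod 11).
Check: 16 × 5 = 80 ≡ 14 (mod 22).
x ≡ 5 (mod 11), giving 2 solutions mod 22.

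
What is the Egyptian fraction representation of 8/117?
1/15 + 1/585

Greedy algorithm:
8/117: ceiling(117/8) = 15, use 1/15
1/585: ceiling(585/1) = 585, use 1/585
Result: 8/117 = 1/15 + 1/585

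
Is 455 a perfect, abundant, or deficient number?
deficient

Proper divisors of 455: sum = 1 + 5 + 7 + 13 + 35 + 65 + 91 = 217
Since 217 < 455, 455 is deficient.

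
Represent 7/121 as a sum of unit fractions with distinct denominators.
1/18 + 1/436 + 1/474804

Greedy algorithm:
7/121: ceiling(121/7) = 18, use 1/18
5/2178: ceiling(2178/5) = 436, use 1/436
1/474804: ceiling(474804/1) = 474804, use 1/474804
Result: 7/121 = 1/18 + 1/436 + 1/474804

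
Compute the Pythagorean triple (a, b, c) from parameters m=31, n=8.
(897, 496, 1025)

Euclid's formula: a = m² - n², b = 2mn, c = m² + n²
m = 31, n = 8
a = 31² - 8² = 961 - 64 = 897
b = 2 × 31 × 8 = 496
c = 31² + 8² = 961 + 64 = 1025
Verification: 897² + 496² = 804609 + 246016 = 1050625 = 1025² ✓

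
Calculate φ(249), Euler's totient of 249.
164

249 = 3 × 83
φ(n) = n × ∏(1 - 1/p) for each prime p dividing n
φ(249) = 249 × (1 - 1/3) × (1 - 1/83) = 164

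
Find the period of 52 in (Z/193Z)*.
192

193 is prime, so ord(52) divides φ(193) = 192.
Divisors of 192: 1, 2, 3, 4, 6, 8, 12, 16, 24, 32, 48, 64, 96, 192.
Repeated squaring: 52^1 ≡ 52, 52^2 ≡ 2, 52^4 ≡ 4, 52^8 ≡ 16, 52^16 ≡ 63, 52^32 ≡ 109, 52^64 ≡ 108, 52^128 ≡ 84 (mod 193).
Test 52^d mod 193 for each divisor d in increasing order:
52^1 ≡ 52
52^2 ≡ 2
52^3 = 52^2·52^1 ≡ 104
52^4 ≡ 4
52^6 = 52^4·52^2 ≡ 8
52^8 ≡ 16
52^12 = 52^8·52^4 ≡ 64
52^16 ≡ 63
52^24 = 52^16·52^8 ≡ 43
52^32 ≡ 109
52^48 = 52^32·52^16 ≡ 112
52^64 ≡ 108
52^96 = 52^64·52^32 ≡ 192
52^192 = 52^128·52^64 ≡ 1  ← first divisor giving 1
The order is 192.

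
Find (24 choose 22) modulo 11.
1

Using Lucas' theorem:
Write n=24 and k=22 in base 11:
n in base 11: [2, 2]
k in base 11: [2, 0]
C(24,22) mod 11 = ∏ C(n_i, k_i) mod 11
Digit binomials (mod 11): C(2,2) = 1; C(2,0) = 1
Product: 1 × 1 = 1 ≡ 1 (mod 11)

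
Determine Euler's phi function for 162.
54

162 = 2 × 3^4
φ(n) = n × ∏(1 - 1/p) for each prime p dividing n
φ(162) = 162 × (1 - 1/2) × (1 - 1/3) = 54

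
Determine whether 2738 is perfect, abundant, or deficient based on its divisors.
deficient

Proper divisors of 2738: sum = 1 + 2 + 37 + 74 + 1369 = 1483
Since 1483 < 2738, 2738 is deficient.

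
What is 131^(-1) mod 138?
59

gcd(131, 138) = 1, so the inverse exists.
Extended Euclidean algorithm on (138, 131):
138 = 1 × 131 + 7  ⟹  7 = (1)·138 + (-1)·131
131 = 18 × 7 + 5  ⟹  5 = (-18)·138 + (19)·131
7 = 1 × 5 + 2  ⟹  2 = (19)·138 + (-20)·131
5 = 2 × 2 + 1  ⟹  1 = (-56)·138 + (59)·131
So (59)·131 ≡ 1 (mod 138), i.e. 131^(-1) ≡ 59 (mod 138).
Check: 131 × 59 = 7729 ≡ 1 (mod 138)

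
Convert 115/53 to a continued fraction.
[2; 5, 1, 8]

Euclidean algorithm steps:
115 = 2 × 53 + 9
53 = 5 × 9 + 8
9 = 1 × 8 + 1
8 = 8 × 1 + 0
Continued fraction: [2; 5, 1, 8]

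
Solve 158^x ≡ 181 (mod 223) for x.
20

Baby-step giant-step with step n = ⌈√223⌉ = 15.
Baby steps 158^j mod 223 (j:value) for j=0..14: 0:1, 1:158, 2:211, 3:111, 4:144, 5:6, 6:56, 7:151, 8:220, 9:195, 10:36, 11:113, 12:14, 13:205, 14:55.
Giant-step multiplier: 158^(-15) ≡ 158^(222-15) = 158^207 ≡ 191 (mod 223).
Giant steps γ_i = 181·191^i mod 223: γ_0=181, γ_1=6 (in table at j=5).
x = i·n + j = 1·15 + 5 = 20.
Check: 158^20 ≡ 181 (mod 223).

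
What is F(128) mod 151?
107

Matrix identity: Q^n = [[F_(n+1), F_n], [F_n, F_(n-1)]] with Q = [[1,1],[1,0]].
n = 128 = 10000000₂. Square-and-multiply, entries mod 151:
Q^1 = [[1,1],[1,0]]
Q^2 = (Q^1)² = [[2,1],[1,1]]
Q^4 = (Q^2)² = [[5,3],[3,2]]
Q^8 = (Q^4)² = [[34,21],[21,13]]
Q^16 = (Q^8)² = [[87,81],[81,6]]
Q^32 = (Q^16)² = [[87,134],[134,104]]
Q^64 = (Q^32)² = [[6,75],[75,82]]
Q^128 = (Q^64)² = [[74,107],[107,118]]
F_128 mod 151 = Q^128[0][1] = 107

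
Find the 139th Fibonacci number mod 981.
446

Matrix identity: Q^n = [[F_(n+1), F_n], [F_n, F_(n-1)]] with Q = [[1,1],[1,0]].
n = 139 = 10001011₂. Square-and-multiply, entries mod 981:
Q^1 = [[1,1],[1,0]]
Q^2 = (Q^1)² = [[2,1],[1,1]]
Q^4 = (Q^2)² = [[5,3],[3,2]]
Q^8 = (Q^4)² = [[34,21],[21,13]]
Q^17 = (Q^8)²·Q = [[622,616],[616,6]]
Q^34 = (Q^17)² = [[179,334],[334,826]]
Q^69 = (Q^34)²·Q = [[539,371],[371,168]]
Q^139 = (Q^69)²·Q = [[816,446],[446,370]]
F_139 mod 981 = Q^139[0][1] = 446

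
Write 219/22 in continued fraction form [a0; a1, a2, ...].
[9; 1, 21]

Euclidean algorithm steps:
219 = 9 × 22 + 21
22 = 1 × 21 + 1
21 = 21 × 1 + 0
Continued fraction: [9; 1, 21]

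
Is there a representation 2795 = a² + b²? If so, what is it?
Not possible

Factorization: 2795 = 5 × 13 × 43
By Fermat: n is sum of two squares iff every prime p ≡ 3 (mod 4) appears to even power.
Prime(s) ≡ 3 (mod 4) with odd exponent: [(43, 1)]
Therefore 2795 cannot be expressed as a² + b².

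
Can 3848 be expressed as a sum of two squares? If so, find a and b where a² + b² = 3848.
2² + 62² (a=2, b=62)

Factorization: 3848 = 2^3 × 13 × 37
By Fermat: n is sum of two squares iff every prime p ≡ 3 (mod 4) appears to even power.
All primes ≡ 3 (mod 4) appear to even power.
Search a = 0, 1, 2, … for 3848 - a² a perfect square: first hit at a = 2: 3848 - 4 = 3844 = 62².
3848 = 2² + 62² = 4 + 3844 ✓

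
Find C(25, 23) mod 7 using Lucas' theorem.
6

Using Lucas' theorem:
Write n=25 and k=23 in base 7:
n in base 7: [3, 4]
k in base 7: [3, 2]
C(25,23) mod 7 = ∏ C(n_i, k_i) mod 7
Digit binomials (mod 7): C(3,3) = 1; C(4,2) = 6
Product: 1 × 6 = 6 ≡ 6 (mod 7)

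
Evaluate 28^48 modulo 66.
4

Repeated squaring. Binary of 48 = 110000.
28^1 ≡ 28 (mod 66); 28^2 ≡ 58 (mod 66); 28^4 ≡ 64 (mod 66); 28^8 ≡ 4 (mod 66); 28^16 ≡ 16 (mod 66); 28^32 ≡ 58 (mod 66)
28^48 = 28^16 × 28^32 ≡ 4 (mod 66)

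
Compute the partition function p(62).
1300156

p(n) counts ways to write n as a sum of positive integers (order ignored).
Euler's pentagonal recurrence: p(k) = p(k-1) + p(k-2) - p(k-5) - p(k-7) + p(k-12) + p(k-15) - ... (offsets j(3j∓1)/2, signs ++--, p(0)=1, p(<0)=0).
DP table for k = 0..61: p(0)=1, p(1)=1, p(2)=2, p(3)=3, p(4)=5, p(5)=7, p(6)=11, p(7)=15, p(8)=22, p(9)=30, p(10)=42, p(11)=56, p(12)=77, p(13)=101, p(14)=135, p(15)=176, p(16)=231, p(17)=297, p(18)=385, p(19)=490, p(20)=627, p(21)=792, p(22)=1002, p(23)=1255, p(24)=1575, p(25)=1958, p(26)=2436, p(27)=3010, p(28)=3718, p(29)=4565, p(30)=5604, p(31)=6842, p(32)=8349, p(33)=10143, p(34)=12310, p(35)=14883, p(36)=17977, p(37)=21637, p(38)=26015, p(39)=31185, p(40)=37338, p(41)=44583, p(42)=53174, p(43)=63261, p(44)=75175, p(45)=89134, p(46)=105558, p(47)=124754, p(48)=147273, p(49)=173525, p(50)=204226, p(51)=239943, p(52)=281589, p(53)=329931, p(54)=386155, p(55)=451276, p(56)=526823, p(57)=614154, p(58)=715220, p(59)=831820, p(60)=966467, p(61)=1121505.
Final step: p(62) = p(61) + p(60) - p(57) - p(55) + p(50) + p(47) - p(40) - p(36) + p(27) + p(22) - p(11) - p(5)
= 1121505 + 966467 - 614154 - 451276 + 204226 + 124754 - 37338 - 17977 + 3010 + 1002 - 56 - 7
= 1300156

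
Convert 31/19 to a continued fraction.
[1; 1, 1, 1, 2, 2]

Euclidean algorithm steps:
31 = 1 × 19 + 12
19 = 1 × 12 + 7
12 = 1 × 7 + 5
7 = 1 × 5 + 2
5 = 2 × 2 + 1
2 = 2 × 1 + 0
Continued fraction: [1; 1, 1, 1, 2, 2]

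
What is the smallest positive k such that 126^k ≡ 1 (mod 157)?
39

157 is prime, so ord(126) divides φ(157) = 156.
Divisors of 156: 1, 2, 3, 4, 6, 12, 13, 26, 39, 52, 78, 156.
Repeated squaring: 126^1 ≡ 126, 126^2 ≡ 19, 126^4 ≡ 47, 126^8 ≡ 11, 126^16 ≡ 121, 126^32 ≡ 40, 126^64 ≡ 30, 126^128 ≡ 115 (mod 157).
Test 126^d mod 157 for each divisor d in increasing order:
126^1 ≡ 126
126^2 ≡ 19
126^3 = 126^2·126^1 ≡ 39
126^4 ≡ 47
126^6 = 126^4·126^2 ≡ 108
126^12 = 126^8·126^4 ≡ 46
126^13 = 126^8·126^4·126^1 ≡ 144
126^26 = 126^16·126^8·126^2 ≡ 12
126^39 = 126^32·126^4·126^2·126^1 ≡ 1  ← first divisor giving 1
The order is 39.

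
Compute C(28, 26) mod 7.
0

Using Lucas' theorem:
Write n=28 and k=26 in base 7:
n in base 7: [4, 0]
k in base 7: [3, 5]
C(28,26) mod 7 = ∏ C(n_i, k_i) mod 7
Digit binomials (mod 7): C(4,3) = 4; C(0,5) = 0 (k_i > n_i)
Product: 4 × 0 = 0 ≡ 0 (mod 7)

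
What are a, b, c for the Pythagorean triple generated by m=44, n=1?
(1935, 88, 1937)

Euclid's formula: a = m² - n², b = 2mn, c = m² + n²
m = 44, n = 1
a = 44² - 1² = 1936 - 1 = 1935
b = 2 × 44 × 1 = 88
c = 44² + 1² = 1936 + 1 = 1937
Verification: 1935² + 88² = 3744225 + 7744 = 3751969 = 1937² ✓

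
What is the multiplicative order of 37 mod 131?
130

131 is prime, so ord(37) divides φ(131) = 130.
Divisors of 130: 1, 2, 5, 10, 13, 26, 65, 130.
Repeated squaring: 37^1 ≡ 37, 37^2 ≡ 59, 37^4 ≡ 75, 37^8 ≡ 123, 37^16 ≡ 64, 37^32 ≡ 35, 37^64 ≡ 46, 37^128 ≡ 20 (mod 131).
Test 37^d mod 131 for each divisor d in increasing order:
37^1 ≡ 37
37^2 ≡ 59
37^5 = 37^4·37^1 ≡ 24
37^10 = 37^8·37^2 ≡ 52
37^13 = 37^8·37^4·37^1 ≡ 70
37^26 = 37^16·37^8·37^2 ≡ 53
37^65 = 37^64·37^1 ≡ 130
37^130 = 37^128·37^2 ≡ 1  ← first divisor giving 1
The order is 130.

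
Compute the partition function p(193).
2168627105469

p(n) counts ways to write n as a sum of positive integers (order ignored).
Euler's pentagonal recurrence: p(k) = p(k-1) + p(k-2) - p(k-5) - p(k-7) + p(k-12) + p(k-15) - ... (offsets j(3j∓1)/2, signs ++--, p(0)=1, p(<0)=0).
DP table for k = 0..192: p(0)=1, p(1)=1, p(2)=2, p(3)=3, p(4)=5, p(5)=7, p(6)=11, p(7)=15, p(8)=22, p(9)=30, p(10)=42, p(11)=56, p(12)=77, p(13)=101, p(14)=135, p(15)=176, p(16)=231, p(17)=297, p(18)=385, p(19)=490, p(20)=627, p(21)=792, p(22)=1002, p(23)=1255, p(24)=1575, p(25)=1958, p(26)=2436, p(27)=3010, p(28)=3718, p(29)=4565, p(30)=5604, p(31)=6842, p(32)=8349, p(33)=10143, p(34)=12310, p(35)=14883, p(36)=17977, p(37)=21637, p(38)=26015, p(39)=31185, p(40)=37338, p(41)=44583, p(42)=53174, p(43)=63261, p(44)=75175, p(45)=89134, p(46)=105558, p(47)=124754, p(48)=147273, p(49)=173525, p(50)=204226, p(51)=239943, p(52)=281589, p(53)=329931, p(54)=386155, p(55)=451276, p(56)=526823, p(57)=614154, p(58)=715220, p(59)=831820, p(60)=966467, p(61)=1121505, p(62)=1300156, p(63)=1505499, p(64)=1741630, p(65)=2012558, p(66)=2323520, p(67)=2679689, p(68)=3087735, p(69)=3554345, p(70)=4087968, p(71)=4697205, p(72)=5392783, p(73)=6185689, p(74)=7089500, p(75)=8118264, p(76)=9289091, p(77)=10619863, p(78)=12132164, p(79)=13848650, p(80)=15796476, p(81)=18004327, p(82)=20506255, p(83)=23338469, p(84)=26543660, p(85)=30167357, p(86)=34262962, p(87)=38887673, p(88)=44108109, p(89)=49995925, p(90)=56634173, p(91)=64112359, p(92)=72533807, p(93)=82010177, p(94)=92669720, p(95)=104651419, p(96)=118114304, p(97)=133230930, p(98)=150198136, p(99)=169229875, p(100)=190569292, p(101)=214481126, p(102)=241265379, p(103)=271248950, p(104)=304801365, p(105)=342325709, p(106)=384276336, p(107)=431149389, p(108)=483502844, p(109)=541946240, p(110)=607163746, p(111)=679903203, p(112)=761002156, p(113)=851376628, p(114)=952050665, p(115)=1064144451, p(116)=1188908248, p(117)=1327710076, p(118)=1482074143, p(119)=1653668665, p(120)=1844349560, p(121)=2056148051, p(122)=2291320912, p(123)=2552338241, p(124)=2841940500, p(125)=3163127352, p(126)=3519222692, p(127)=3913864295, p(128)=4351078600, p(129)=4835271870, p(130)=5371315400, p(131)=5964539504, p(132)=6620830889, p(133)=7346629512, p(134)=8149040695, p(135)=9035836076, p(136)=10015581680, p(137)=11097645016, p(138)=12292341831, p(139)=13610949895, p(140)=15065878135, p(141)=16670689208, p(142)=18440293320, p(143)=20390982757, p(144)=22540654445, p(145)=24908858009, p(146)=27517052599, p(147)=30388671978, p(148)=33549419497, p(149)=37027355200, p(150)=40853235313, p(151)=45060624582, p(152)=49686288421, p(153)=54770336324, p(154)=60356673280, p(155)=66493182097, p(156)=73232243759, p(157)=80630964769, p(158)=88751778802, p(159)=97662728555, p(160)=107438159466, p(161)=118159068427, p(162)=129913904637, p(163)=142798995930, p(164)=156919475295, p(165)=172389800255, p(166)=189334822579, p(167)=207890420102, p(168)=228204732751, p(169)=250438925115, p(170)=274768617130, p(171)=301384802048, p(172)=330495499613, p(173)=362326859895, p(174)=397125074750, p(175)=435157697830, p(176)=476715857290, p(177)=522115831195, p(178)=571701605655, p(179)=625846753120, p(180)=684957390936, p(181)=749474411781, p(182)=819876908323, p(183)=896684817527, p(184)=980462880430, p(185)=1071823774337, p(186)=1171432692373, p(187)=1280011042268, p(188)=1398341745571, p(189)=1527273599625, p(190)=1667727404093, p(191)=1820701100652, p(192)=1987276856363.
Final step: p(193) = p(192) + p(191) - p(188) - p(186) + p(181) + p(178) - p(171) - p(167) + p(158) + p(153) - p(142) - p(136) + p(123) + p(116) - p(101) - p(93) + p(76) + p(67) - p(48) - p(38) + p(17) + p(6)
= 1987276856363 + 1820701100652 - 1398341745571 - 1171432692373 + 749474411781 + 571701605655 - 301384802048 - 207890420102 + 88751778802 + 54770336324 - 18440293320 - 10015581680 + 2552338241 + 1188908248 - 214481126 - 82010177 + 9289091 + 2679689 - 147273 - 26015 + 297 + 11
= 2168627105469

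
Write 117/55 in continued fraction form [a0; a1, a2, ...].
[2; 7, 1, 6]

Euclidean algorithm steps:
117 = 2 × 55 + 7
55 = 7 × 7 + 6
7 = 1 × 6 + 1
6 = 6 × 1 + 0
Continued fraction: [2; 7, 1, 6]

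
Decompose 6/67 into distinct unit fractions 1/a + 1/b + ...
1/12 + 1/161 + 1/129444

Greedy algorithm:
6/67: ceiling(67/6) = 12, use 1/12
5/804: ceiling(804/5) = 161, use 1/161
1/129444: ceiling(129444/1) = 129444, use 1/129444
Result: 6/67 = 1/12 + 1/161 + 1/129444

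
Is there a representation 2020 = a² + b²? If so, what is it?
16² + 42² (a=16, b=42)

Factorization: 2020 = 2^2 × 5 × 101
By Fermat: n is sum of two squares iff every prime p ≡ 3 (mod 4) appears to even power.
All primes ≡ 3 (mod 4) appear to even power.
Search a = 0, 1, 2, … for 2020 - a² a perfect square: first hit at a = 16: 2020 - 256 = 1764 = 42².
2020 = 16² + 42² = 256 + 1764 ✓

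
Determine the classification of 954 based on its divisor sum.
abundant

Proper divisors of 954: sum = 1 + 2 + 3 + 6 + 9 + 18 + 53 + 106 + 159 + 318 + 477 = 1152
Since 1152 > 954, 954 is abundant.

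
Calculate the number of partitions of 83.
23338469

p(n) counts ways to write n as a sum of positive integers (order ignored).
Euler's pentagonal recurrence: p(k) = p(k-1) + p(k-2) - p(k-5) - p(k-7) + p(k-12) + p(k-15) - ... (offsets j(3j∓1)/2, signs ++--, p(0)=1, p(<0)=0).
DP table for k = 0..82: p(0)=1, p(1)=1, p(2)=2, p(3)=3, p(4)=5, p(5)=7, p(6)=11, p(7)=15, p(8)=22, p(9)=30, p(10)=42, p(11)=56, p(12)=77, p(13)=101, p(14)=135, p(15)=176, p(16)=231, p(17)=297, p(18)=385, p(19)=490, p(20)=627, p(21)=792, p(22)=1002, p(23)=1255, p(24)=1575, p(25)=1958, p(26)=2436, p(27)=3010, p(28)=3718, p(29)=4565, p(30)=5604, p(31)=6842, p(32)=8349, p(33)=10143, p(34)=12310, p(35)=14883, p(36)=17977, p(37)=21637, p(38)=26015, p(39)=31185, p(40)=37338, p(41)=44583, p(42)=53174, p(43)=63261, p(44)=75175, p(45)=89134, p(46)=105558, p(47)=124754, p(48)=147273, p(49)=173525, p(50)=204226, p(51)=239943, p(52)=281589, p(53)=329931, p(54)=386155, p(55)=451276, p(56)=526823, p(57)=614154, p(58)=715220, p(59)=831820, p(60)=966467, p(61)=1121505, p(62)=1300156, p(63)=1505499, p(64)=1741630, p(65)=2012558, p(66)=2323520, p(67)=2679689, p(68)=3087735, p(69)=3554345, p(70)=4087968, p(71)=4697205, p(72)=5392783, p(73)=6185689, p(74)=7089500, p(75)=8118264, p(76)=9289091, p(77)=10619863, p(78)=12132164, p(79)=13848650, p(80)=15796476, p(81)=18004327, p(82)=20506255.
Final step: p(83) = p(82) + p(81) - p(78) - p(76) + p(71) + p(68) - p(61) - p(57) + p(48) + p(43) - p(32) - p(26) + p(13) + p(6)
= 20506255 + 18004327 - 12132164 - 9289091 + 4697205 + 3087735 - 1121505 - 614154 + 147273 + 63261 - 8349 - 2436 + 101 + 11
= 23338469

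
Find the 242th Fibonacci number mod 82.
1

Matrix identity: Q^n = [[F_(n+1), F_n], [F_n, F_(n-1)]] with Q = [[1,1],[1,0]].
n = 242 = 11110010₂. Square-and-multiply, entries mod 82:
Q^1 = [[1,1],[1,0]]
Q^3 = (Q^1)²·Q = [[3,2],[2,1]]
Q^7 = (Q^3)²·Q = [[21,13],[13,8]]
Q^15 = (Q^7)²·Q = [[3,36],[36,49]]
Q^30 = (Q^15)² = [[75,68],[68,7]]
Q^60 = (Q^30)² = [[81,0],[0,81]]
Q^121 = (Q^60)²·Q = [[1,1],[1,0]]
Q^242 = (Q^121)² = [[2,1],[1,1]]
F_242 mod 82 = Q^242[0][1] = 1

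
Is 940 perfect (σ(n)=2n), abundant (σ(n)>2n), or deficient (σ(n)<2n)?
abundant

Proper divisors of 940: sum = 1 + 2 + 4 + 5 + 10 + 20 + 47 + 94 + 188 + 235 + 470 = 1076
Since 1076 > 940, 940 is abundant.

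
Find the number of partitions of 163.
142798995930

p(n) counts ways to write n as a sum of positive integers (order ignored).
Euler's pentagonal recurrence: p(k) = p(k-1) + p(k-2) - p(k-5) - p(k-7) + p(k-12) + p(k-15) - ... (offsets j(3j∓1)/2, signs ++--, p(0)=1, p(<0)=0).
DP table for k = 0..162: p(0)=1, p(1)=1, p(2)=2, p(3)=3, p(4)=5, p(5)=7, p(6)=11, p(7)=15, p(8)=22, p(9)=30, p(10)=42, p(11)=56, p(12)=77, p(13)=101, p(14)=135, p(15)=176, p(16)=231, p(17)=297, p(18)=385, p(19)=490, p(20)=627, p(21)=792, p(22)=1002, p(23)=1255, p(24)=1575, p(25)=1958, p(26)=2436, p(27)=3010, p(28)=3718, p(29)=4565, p(30)=5604, p(31)=6842, p(32)=8349, p(33)=10143, p(34)=12310, p(35)=14883, p(36)=17977, p(37)=21637, p(38)=26015, p(39)=31185, p(40)=37338, p(41)=44583, p(42)=53174, p(43)=63261, p(44)=75175, p(45)=89134, p(46)=105558, p(47)=124754, p(48)=147273, p(49)=173525, p(50)=204226, p(51)=239943, p(52)=281589, p(53)=329931, p(54)=386155, p(55)=451276, p(56)=526823, p(57)=614154, p(58)=715220, p(59)=831820, p(60)=966467, p(61)=1121505, p(62)=1300156, p(63)=1505499, p(64)=1741630, p(65)=2012558, p(66)=2323520, p(67)=2679689, p(68)=3087735, p(69)=3554345, p(70)=4087968, p(71)=4697205, p(72)=5392783, p(73)=6185689, p(74)=7089500, p(75)=8118264, p(76)=9289091, p(77)=10619863, p(78)=12132164, p(79)=13848650, p(80)=15796476, p(81)=18004327, p(82)=20506255, p(83)=23338469, p(84)=26543660, p(85)=30167357, p(86)=34262962, p(87)=38887673, p(88)=44108109, p(89)=49995925, p(90)=56634173, p(91)=64112359, p(92)=72533807, p(93)=82010177, p(94)=92669720, p(95)=104651419, p(96)=118114304, p(97)=133230930, p(98)=150198136, p(99)=169229875, p(100)=190569292, p(101)=214481126, p(102)=241265379, p(103)=271248950, p(104)=304801365, p(105)=342325709, p(106)=384276336, p(107)=431149389, p(108)=483502844, p(109)=541946240, p(110)=607163746, p(111)=679903203, p(112)=761002156, p(113)=851376628, p(114)=952050665, p(115)=1064144451, p(116)=1188908248, p(117)=1327710076, p(118)=1482074143, p(119)=1653668665, p(120)=1844349560, p(121)=2056148051, p(122)=2291320912, p(123)=2552338241, p(124)=2841940500, p(125)=3163127352, p(126)=3519222692, p(127)=3913864295, p(128)=4351078600, p(129)=4835271870, p(130)=5371315400, p(131)=5964539504, p(132)=6620830889, p(133)=7346629512, p(134)=8149040695, p(135)=9035836076, p(136)=10015581680, p(137)=11097645016, p(138)=12292341831, p(139)=13610949895, p(140)=15065878135, p(141)=16670689208, p(142)=18440293320, p(143)=20390982757, p(144)=22540654445, p(145)=24908858009, p(146)=27517052599, p(147)=30388671978, p(148)=33549419497, p(149)=37027355200, p(150)=40853235313, p(151)=45060624582, p(152)=49686288421, p(153)=54770336324, p(154)=60356673280, p(155)=66493182097, p(156)=73232243759, p(157)=80630964769, p(158)=88751778802, p(159)=97662728555, p(160)=107438159466, p(161)=118159068427, p(162)=129913904637.
Final step: p(163) = p(162) + p(161) - p(158) - p(156) + p(151) + p(148) - p(141) - p(137) + p(128) + p(123) - p(112) - p(106) + p(93) + p(86) - p(71) - p(63) + p(46) + p(37) - p(18) - p(8)
= 129913904637 + 118159068427 - 88751778802 - 73232243759 + 45060624582 + 33549419497 - 16670689208 - 11097645016 + 4351078600 + 2552338241 - 761002156 - 384276336 + 82010177 + 34262962 - 4697205 - 1505499 + 105558 + 21637 - 385 - 22
= 142798995930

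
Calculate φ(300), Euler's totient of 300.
80

300 = 2^2 × 3 × 5^2
φ(n) = n × ∏(1 - 1/p) for each prime p dividing n
φ(300) = 300 × (1 - 1/2) × (1 - 1/3) × (1 - 1/5) = 80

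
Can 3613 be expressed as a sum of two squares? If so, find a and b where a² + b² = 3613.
42² + 43² (a=42, b=43)

Factorization: 3613 = 3613
By Fermat: n is sum of two squares iff every prime p ≡ 3 (mod 4) appears to even power.
All primes ≡ 3 (mod 4) appear to even power.
Search a = 0, 1, 2, … for 3613 - a² a perfect square: first hit at a = 42: 3613 - 1764 = 1849 = 43².
3613 = 42² + 43² = 1764 + 1849 ✓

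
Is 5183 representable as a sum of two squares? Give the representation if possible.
Not possible

Factorization: 5183 = 71 × 73
By Fermat: n is sum of two squares iff every prime p ≡ 3 (mod 4) appears to even power.
Prime(s) ≡ 3 (mod 4) with odd exponent: [(71, 1)]
Therefore 5183 cannot be expressed as a² + b².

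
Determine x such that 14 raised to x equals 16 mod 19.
16

Baby-step giant-step with step n = ⌈√19⌉ = 5.
Baby steps 14^j mod 19 (j:value) for j=0..4: 0:1, 1:14, 2:6, 3:8, 4:17.
Giant-step multiplier: 14^(-5) ≡ 14^(18-5) = 14^13 ≡ 2 (mod 19).
Giant steps γ_i = 16·2^i mod 19: γ_0=16, γ_1=13, γ_2=7, γ_3=14 (in table at j=1).
x = i·n + j = 3·5 + 1 = 16.
Check: 14^16 ≡ 16 (mod 19).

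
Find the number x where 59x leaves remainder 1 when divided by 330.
179

gcd(59, 330) = 1, so the inverse exists.
Extended Euclidean algorithm on (330, 59):
330 = 5 × 59 + 35  ⟹  35 = (1)·330 + (-5)·59
59 = 1 × 35 + 24  ⟹  24 = (-1)·330 + (6)·59
35 = 1 × 24 + 11  ⟹  11 = (2)·330 + (-11)·59
24 = 2 × 11 + 2  ⟹  2 = (-5)·330 + (28)·59
11 = 5 × 2 + 1  ⟹  1 = (27)·330 + (-151)·59
So (-151)·59 ≡ 1 (mod 330), i.e. 59^(-1) ≡ -151 ≡ 179 (mod 330).
Check: 59 × 179 = 10561 ≡ 1 (mod 330)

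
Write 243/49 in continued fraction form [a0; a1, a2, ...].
[4; 1, 23, 2]

Euclidean algorithm steps:
243 = 4 × 49 + 47
49 = 1 × 47 + 2
47 = 23 × 2 + 1
2 = 2 × 1 + 0
Continued fraction: [4; 1, 23, 2]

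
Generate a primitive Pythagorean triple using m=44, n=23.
(1407, 2024, 2465)

Euclid's formula: a = m² - n², b = 2mn, c = m² + n²
m = 44, n = 23
a = 44² - 23² = 1936 - 529 = 1407
b = 2 × 44 × 23 = 2024
c = 44² + 23² = 1936 + 529 = 2465
Verification: 1407² + 2024² = 1979649 + 4096576 = 6076225 = 2465² ✓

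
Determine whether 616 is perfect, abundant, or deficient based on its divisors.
abundant

Proper divisors of 616: sum = 1 + 2 + 4 + 7 + 8 + 11 + 14 + 22 + 28 + 44 + 56 + 77 + 88 + 154 + 308 = 824
Since 824 > 616, 616 is abundant.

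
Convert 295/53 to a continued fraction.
[5; 1, 1, 3, 3, 2]

Euclidean algorithm steps:
295 = 5 × 53 + 30
53 = 1 × 30 + 23
30 = 1 × 23 + 7
23 = 3 × 7 + 2
7 = 3 × 2 + 1
2 = 2 × 1 + 0
Continued fraction: [5; 1, 1, 3, 3, 2]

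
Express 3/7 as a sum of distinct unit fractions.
1/3 + 1/11 + 1/231

Greedy algorithm:
3/7: ceiling(7/3) = 3, use 1/3
2/21: ceiling(21/2) = 11, use 1/11
1/231: ceiling(231/1) = 231, use 1/231
Result: 3/7 = 1/3 + 1/11 + 1/231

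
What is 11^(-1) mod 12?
11

gcd(11, 12) = 1, so the inverse exists.
Extended Euclidean algorithm on (12, 11):
12 = 1 × 11 + 1  ⟹  1 = (1)·12 + (-1)·11
So (-1)·11 ≡ 1 (mod 12), i.e. 11^(-1) ≡ -1 ≡ 11 (mod 12).
Check: 11 × 11 = 121 ≡ 1 (mod 12)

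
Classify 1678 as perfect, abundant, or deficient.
deficient

Proper divisors of 1678: sum = 1 + 2 + 839 = 842
Since 842 < 1678, 1678 is deficient.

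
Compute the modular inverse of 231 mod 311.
276

gcd(231, 311) = 1, so the inverse exists.
Extended Euclidean algorithm on (311, 231):
311 = 1 × 231 + 80  ⟹  80 = (1)·311 + (-1)·231
231 = 2 × 80 + 71  ⟹  71 = (-2)·311 + (3)·231
80 = 1 × 71 + 9  ⟹  9 = (3)·311 + (-4)·231
71 = 7 × 9 + 8  ⟹  8 = (-23)·311 + (31)·231
9 = 1 × 8 + 1  ⟹  1 = (26)·311 + (-35)·231
So (-35)·231 ≡ 1 (mod 311), i.e. 231^(-1) ≡ -35 ≡ 276 (mod 311).
Check: 231 × 276 = 63756 ≡ 1 (mod 311)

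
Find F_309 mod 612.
542

Matrix identity: Q^n = [[F_(n+1), F_n], [F_n, F_(n-1)]] with Q = [[1,1],[1,0]].
n = 309 = 100110101₂. Square-and-multiply, entries mod 612:
Q^1 = [[1,1],[1,0]]
Q^2 = (Q^1)² = [[2,1],[1,1]]
Q^4 = (Q^2)² = [[5,3],[3,2]]
Q^9 = (Q^4)²·Q = [[55,34],[34,21]]
Q^19 = (Q^9)²·Q = [[33,509],[509,136]]
Q^38 = (Q^19)² = [[70,341],[341,341]]
Q^77 = (Q^38)²·Q = [[8,5],[5,3]]
Q^154 = (Q^77)² = [[89,55],[55,34]]
Q^309 = (Q^154)²·Q = [[575,542],[542,33]]
F_309 mod 612 = Q^309[0][1] = 542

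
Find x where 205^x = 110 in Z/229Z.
41

Baby-step giant-step with step n = ⌈√229⌉ = 16.
Baby steps 205^j mod 229 (j:value) for j=0..15: 0:1, 1:205, 2:118, 3:145, 4:184, 5:164, 6:186, 7:116, 8:193, 9:177, 10:103, 11:47, 12:17, 13:50, 14:174, 15:175.
Giant-step multiplier: 205^(-16) ≡ 205^(228-16) = 205^212 ≡ 91 (mod 229).
Giant steps γ_i = 110·91^i mod 229: γ_0=110, γ_1=163, γ_2=177 (in table at j=9).
x = i·n + j = 2·16 + 9 = 41.
Check: 205^41 ≡ 110 (mod 229).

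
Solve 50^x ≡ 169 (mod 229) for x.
186

Baby-step giant-step with step n = ⌈√229⌉ = 16.
Baby steps 50^j mod 229 (j:value) for j=0..15: 0:1, 1:50, 2:210, 3:195, 4:132, 5:188, 6:11, 7:92, 8:20, 9:84, 10:78, 11:7, 12:121, 13:96, 14:220, 15:8.
Giant-step multiplier: 50^(-16) ≡ 50^(228-16) = 50^212 ≡ 75 (mod 229).
Giant steps γ_i = 169·75^i mod 229: γ_0=169, γ_1=80, γ_2=46, γ_3=15, γ_4=209, γ_5=103, γ_6=168, γ_7=5, γ_8=146, γ_9=187, γ_10=56, γ_11=78 (in table at j=10).
x = i·n + j = 11·16 + 10 = 186.
Check: 50^186 ≡ 169 (mod 229).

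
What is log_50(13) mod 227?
209

Baby-step giant-step with step n = ⌈√227⌉ = 16.
Baby steps 50^j mod 227 (j:value) for j=0..15: 0:1, 1:50, 2:3, 3:150, 4:9, 5:223, 6:27, 7:215, 8:81, 9:191, 10:16, 11:119, 12:48, 13:130, 14:144, 15:163.
Giant-step multiplier: 50^(-16) ≡ 50^(226-16) = 50^210 ≡ 196 (mod 227).
Giant steps γ_i = 13·196^i mod 227: γ_0=13, γ_1=51, γ_2=8, γ_3=206, γ_4=197, γ_5=22, γ_6=226, γ_7=31, γ_8=174, γ_9=54, γ_10=142, γ_11=138, γ_12=35, γ_13=50 (in table at j=1).
x = i·n + j = 13·16 + 1 = 209.
Check: 50^209 ≡ 13 (mod 227).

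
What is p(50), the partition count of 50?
204226

p(n) counts ways to write n as a sum of positive integers (order ignored).
Euler's pentagonal recurrence: p(k) = p(k-1) + p(k-2) - p(k-5) - p(k-7) + p(k-12) + p(k-15) - ... (offsets j(3j∓1)/2, signs ++--, p(0)=1, p(<0)=0).
DP table for k = 0..49: p(0)=1, p(1)=1, p(2)=2, p(3)=3, p(4)=5, p(5)=7, p(6)=11, p(7)=15, p(8)=22, p(9)=30, p(10)=42, p(11)=56, p(12)=77, p(13)=101, p(14)=135, p(15)=176, p(16)=231, p(17)=297, p(18)=385, p(19)=490, p(20)=627, p(21)=792, p(22)=1002, p(23)=1255, p(24)=1575, p(25)=1958, p(26)=2436, p(27)=3010, p(28)=3718, p(29)=4565, p(30)=5604, p(31)=6842, p(32)=8349, p(33)=10143, p(34)=12310, p(35)=14883, p(36)=17977, p(37)=21637, p(38)=26015, p(39)=31185, p(40)=37338, p(41)=44583, p(42)=53174, p(43)=63261, p(44)=75175, p(45)=89134, p(46)=105558, p(47)=124754, p(48)=147273, p(49)=173525.
Final step: p(50) = p(49) + p(48) - p(45) - p(43) + p(38) + p(35) - p(28) - p(24) + p(15) + p(10)
= 173525 + 147273 - 89134 - 63261 + 26015 + 14883 - 3718 - 1575 + 176 + 42
= 204226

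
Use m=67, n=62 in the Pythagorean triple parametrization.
(645, 8308, 8333)

Euclid's formula: a = m² - n², b = 2mn, c = m² + n²
m = 67, n = 62
a = 67² - 62² = 4489 - 3844 = 645
b = 2 × 67 × 62 = 8308
c = 67² + 62² = 4489 + 3844 = 8333
Verification: 645² + 8308² = 416025 + 69022864 = 69438889 = 8333² ✓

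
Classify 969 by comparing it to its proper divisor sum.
deficient

Proper divisors of 969: sum = 1 + 3 + 17 + 19 + 51 + 57 + 323 = 471
Since 471 < 969, 969 is deficient.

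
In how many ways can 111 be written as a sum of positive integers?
679903203

p(n) counts ways to write n as a sum of positive integers (order ignored).
Euler's pentagonal recurrence: p(k) = p(k-1) + p(k-2) - p(k-5) - p(k-7) + p(k-12) + p(k-15) - ... (offsets j(3j∓1)/2, signs ++--, p(0)=1, p(<0)=0).
DP table for k = 0..110: p(0)=1, p(1)=1, p(2)=2, p(3)=3, p(4)=5, p(5)=7, p(6)=11, p(7)=15, p(8)=22, p(9)=30, p(10)=42, p(11)=56, p(12)=77, p(13)=101, p(14)=135, p(15)=176, p(16)=231, p(17)=297, p(18)=385, p(19)=490, p(20)=627, p(21)=792, p(22)=1002, p(23)=1255, p(24)=1575, p(25)=1958, p(26)=2436, p(27)=3010, p(28)=3718, p(29)=4565, p(30)=5604, p(31)=6842, p(32)=8349, p(33)=10143, p(34)=12310, p(35)=14883, p(36)=17977, p(37)=21637, p(38)=26015, p(39)=31185, p(40)=37338, p(41)=44583, p(42)=53174, p(43)=63261, p(44)=75175, p(45)=89134, p(46)=105558, p(47)=124754, p(48)=147273, p(49)=173525, p(50)=204226, p(51)=239943, p(52)=281589, p(53)=329931, p(54)=386155, p(55)=451276, p(56)=526823, p(57)=614154, p(58)=715220, p(59)=831820, p(60)=966467, p(61)=1121505, p(62)=1300156, p(63)=1505499, p(64)=1741630, p(65)=2012558, p(66)=2323520, p(67)=2679689, p(68)=3087735, p(69)=3554345, p(70)=4087968, p(71)=4697205, p(72)=5392783, p(73)=6185689, p(74)=7089500, p(75)=8118264, p(76)=9289091, p(77)=10619863, p(78)=12132164, p(79)=13848650, p(80)=15796476, p(81)=18004327, p(82)=20506255, p(83)=23338469, p(84)=26543660, p(85)=30167357, p(86)=34262962, p(87)=38887673, p(88)=44108109, p(89)=49995925, p(90)=56634173, p(91)=64112359, p(92)=72533807, p(93)=82010177, p(94)=92669720, p(95)=104651419, p(96)=118114304, p(97)=133230930, p(98)=150198136, p(99)=169229875, p(100)=190569292, p(101)=214481126, p(102)=241265379, p(103)=271248950, p(104)=304801365, p(105)=342325709, p(106)=384276336, p(107)=431149389, p(108)=483502844, p(109)=541946240, p(110)=607163746.
Final step: p(111) = p(110) + p(109) - p(106) - p(104) + p(99) + p(96) - p(89) - p(85) + p(76) + p(71) - p(60) - p(54) + p(41) + p(34) - p(19) - p(11)
= 607163746 + 541946240 - 384276336 - 304801365 + 169229875 + 118114304 - 49995925 - 30167357 + 9289091 + 4697205 - 966467 - 386155 + 44583 + 12310 - 490 - 56
= 679903203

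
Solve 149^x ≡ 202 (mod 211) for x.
151

Baby-step giant-step with step n = ⌈√211⌉ = 15.
Baby steps 149^j mod 211 (j:value) for j=0..14: 0:1, 1:149, 2:46, 3:102, 4:6, 5:50, 6:65, 7:190, 8:36, 9:89, 10:179, 11:85, 12:5, 13:112, 14:19.
Giant-step multiplier: 149^(-15) ≡ 149^(210-15) = 149^195 ≡ 12 (mod 211).
Giant steps γ_i = 202·12^i mod 211: γ_0=202, γ_1=103, γ_2=181, γ_3=62, γ_4=111, γ_5=66, γ_6=159, γ_7=9, γ_8=108, γ_9=30, γ_10=149 (in table at j=1).
x = i·n + j = 10·15 + 1 = 151.
Check: 149^151 ≡ 202 (mod 211).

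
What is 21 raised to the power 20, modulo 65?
1

Repeated squaring. Binary of 20 = 10100.
21^1 ≡ 21 (mod 65); 21^2 ≡ 51 (mod 65); 21^4 ≡ 1 (mod 65); 21^8 ≡ 1 (mod 65); 21^16 ≡ 1 (mod 65)
21^20 = 21^4 × 21^16 ≡ 1 (mod 65)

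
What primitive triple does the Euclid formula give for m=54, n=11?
(2795, 1188, 3037)

Euclid's formula: a = m² - n², b = 2mn, c = m² + n²
m = 54, n = 11
a = 54² - 11² = 2916 - 121 = 2795
b = 2 × 54 × 11 = 1188
c = 54² + 11² = 2916 + 121 = 3037
Verification: 2795² + 1188² = 7812025 + 1411344 = 9223369 = 3037² ✓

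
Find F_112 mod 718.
345

Matrix identity: Q^n = [[F_(n+1), F_n], [F_n, F_(n-1)]] with Q = [[1,1],[1,0]].
n = 112 = 1110000₂. Square-and-multiply, entries mod 718:
Q^1 = [[1,1],[1,0]]
Q^3 = (Q^1)²·Q = [[3,2],[2,1]]
Q^7 = (Q^3)²·Q = [[21,13],[13,8]]
Q^14 = (Q^7)² = [[610,377],[377,233]]
Q^28 = (Q^14)² = [[141,455],[455,404]]
Q^56 = (Q^28)² = [[18,265],[265,471]]
Q^112 = (Q^56)² = [[185,345],[345,558]]
F_112 mod 718 = Q^112[0][1] = 345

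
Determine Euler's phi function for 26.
12

26 = 2 × 13
φ(n) = n × ∏(1 - 1/p) for each prime p dividing n
φ(26) = 26 × (1 - 1/2) × (1 - 1/13) = 12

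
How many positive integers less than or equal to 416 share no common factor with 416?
192

416 = 2^5 × 13
φ(n) = n × ∏(1 - 1/p) for each prime p dividing n
φ(416) = 416 × (1 - 1/2) × (1 - 1/13) = 192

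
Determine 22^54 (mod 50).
44

Repeated squaring. Binary of 54 = 110110.
22^1 ≡ 22 (mod 50); 22^2 ≡ 34 (mod 50); 22^4 ≡ 6 (mod 50); 22^8 ≡ 36 (mod 50); 22^16 ≡ 46 (mod 50); 22^32 ≡ 16 (mod 50)
22^54 = 22^2 × 22^4 × 22^16 × 22^32 ≡ 44 (mod 50)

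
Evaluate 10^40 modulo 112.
32

Repeated squaring. Binary of 40 = 101000.
10^1 ≡ 10 (mod 112); 10^2 ≡ 100 (mod 112); 10^4 ≡ 32 (mod 112); 10^8 ≡ 16 (mod 112); 10^16 ≡ 32 (mod 112); 10^32 ≡ 16 (mod 112)
10^40 = 10^8 × 10^32 ≡ 32 (mod 112)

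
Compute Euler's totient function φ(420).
96

420 = 2^2 × 3 × 5 × 7
φ(n) = n × ∏(1 - 1/p) for each prime p dividing n
φ(420) = 420 × (1 - 1/2) × (1 - 1/3) × (1 - 1/5) × (1 - 1/7) = 96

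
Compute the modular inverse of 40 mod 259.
136

gcd(40, 259) = 1, so the inverse exists.
Extended Euclidean algorithm on (259, 40):
259 = 6 × 40 + 19  ⟹  19 = (1)·259 + (-6)·40
40 = 2 × 19 + 2  ⟹  2 = (-2)·259 + (13)·40
19 = 9 × 2 + 1  ⟹  1 = (19)·259 + (-123)·40
So (-123)·40 ≡ 1 (mod 259), i.e. 40^(-1) ≡ -123 ≡ 136 (mod 259).
Check: 40 × 136 = 5440 ≡ 1 (mod 259)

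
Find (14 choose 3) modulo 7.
0

Using Lucas' theorem:
Write n=14 and k=3 in base 7:
n in base 7: [2, 0]
k in base 7: [0, 3]
C(14,3) mod 7 = ∏ C(n_i, k_i) mod 7
Digit binomials (mod 7): C(2,0) = 1; C(0,3) = 0 (k_i > n_i)
Product: 1 × 0 = 0 ≡ 0 (mod 7)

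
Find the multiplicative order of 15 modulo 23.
22

23 is prime, so ord(15) divides φ(23) = 22.
Divisors of 22: 1, 2, 11, 22.
Repeated squaring: 15^1 ≡ 15, 15^2 ≡ 18, 15^4 ≡ 2, 15^8 ≡ 4, 15^16 ≡ 16 (mod 23).
Test 15^d mod 23 for each divisor d in increasing order:
15^1 ≡ 15
15^2 ≡ 18
15^11 = 15^8·15^2·15^1 ≡ 22
15^22 = 15^16·15^4·15^2 ≡ 1  ← first divisor giving 1
The order is 22.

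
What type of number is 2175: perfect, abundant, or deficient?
deficient

Proper divisors of 2175: sum = 1 + 3 + 5 + 15 + 25 + 29 + 75 + 87 + 145 + 435 + 725 = 1545
Since 1545 < 2175, 2175 is deficient.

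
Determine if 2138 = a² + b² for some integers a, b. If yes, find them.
17² + 43² (a=17, b=43)

Factorization: 2138 = 2 × 1069
By Fermat: n is sum of two squares iff every prime p ≡ 3 (mod 4) appears to even power.
All primes ≡ 3 (mod 4) appear to even power.
Search a = 0, 1, 2, … for 2138 - a² a perfect square: first hit at a = 17: 2138 - 289 = 1849 = 43².
2138 = 17² + 43² = 289 + 1849 ✓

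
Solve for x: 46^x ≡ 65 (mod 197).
22

Baby-step giant-step with step n = ⌈√197⌉ = 15.
Baby steps 46^j mod 197 (j:value) for j=0..14: 0:1, 1:46, 2:146, 3:18, 4:40, 5:67, 6:127, 7:129, 8:24, 9:119, 10:155, 11:38, 12:172, 13:32, 14:93.
Giant-step multiplier: 46^(-15) ≡ 46^(196-15) = 46^181 ≡ 102 (mod 197).
Giant steps γ_i = 65·102^i mod 197: γ_0=65, γ_1=129 (in table at j=7).
x = i·n + j = 1·15 + 7 = 22.
Check: 46^22 ≡ 65 (mod 197).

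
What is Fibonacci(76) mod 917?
732

Matrix identity: Q^n = [[F_(n+1), F_n], [F_n, F_(n-1)]] with Q = [[1,1],[1,0]].
n = 76 = 1001100₂. Square-and-multiply, entries mod 917:
Q^1 = [[1,1],[1,0]]
Q^2 = (Q^1)² = [[2,1],[1,1]]
Q^4 = (Q^2)² = [[5,3],[3,2]]
Q^9 = (Q^4)²·Q = [[55,34],[34,21]]
Q^19 = (Q^9)²·Q = [[346,513],[513,750]]
Q^38 = (Q^19)² = [[496,127],[127,369]]
Q^76 = (Q^38)² = [[800,732],[732,68]]
F_76 mod 917 = Q^76[0][1] = 732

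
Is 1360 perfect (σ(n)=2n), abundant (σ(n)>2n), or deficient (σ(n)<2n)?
abundant

Proper divisors of 1360: sum = 1 + 2 + 4 + 5 + 8 + 10 + 16 + 17 + ... + 170 + 272 + 340 + 680 (19 divisors) = 1988
Since 1988 > 1360, 1360 is abundant.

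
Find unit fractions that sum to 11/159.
1/15 + 1/398 + 1/316410

Greedy algorithm:
11/159: ceiling(159/11) = 15, use 1/15
2/795: ceiling(795/2) = 398, use 1/398
1/316410: ceiling(316410/1) = 316410, use 1/316410
Result: 11/159 = 1/15 + 1/398 + 1/316410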